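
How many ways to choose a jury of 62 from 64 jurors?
C(64,62) = 64!/(62!×2!) = 2016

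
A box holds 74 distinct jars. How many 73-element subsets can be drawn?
C(74,73) = 74!/(73!×1!) = 74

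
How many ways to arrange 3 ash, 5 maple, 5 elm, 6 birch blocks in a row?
19! / (3! × 5! × 5! × 6!) = 1955457504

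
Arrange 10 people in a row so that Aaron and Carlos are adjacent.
Treat as block: (10-1)! × 2! = 362880 × 2 = 725760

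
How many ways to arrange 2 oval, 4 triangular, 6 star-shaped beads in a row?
12! / (2! × 4! × 6!) = 13860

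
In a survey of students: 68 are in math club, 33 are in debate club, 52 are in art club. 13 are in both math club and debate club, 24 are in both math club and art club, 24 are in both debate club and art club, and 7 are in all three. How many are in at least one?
|A∪B∪C| = 68+33+52-13-24-24+7 = 99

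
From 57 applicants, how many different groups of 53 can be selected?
C(57,53) = 57!/(53!×4!) = 395010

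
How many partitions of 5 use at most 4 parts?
By conjugation, equals partitions of 5 into parts ≤ 4. Let r_j(i) = number of partitions of i into parts ≤ j, for i = 0..5. r_1(i) = 1 for all i; r_j(i) = r_{j-1}(i) + r_j(i-j). Rows j = 2..4: ≤2: 1 1 2 2 3 3; ≤3: 1 1 2 3 4 5; ≤4: 1 1 2 3 5 6. r_4(5) = 6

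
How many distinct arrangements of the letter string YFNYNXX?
7! / (2! × 2! × 1! × 2!) = 630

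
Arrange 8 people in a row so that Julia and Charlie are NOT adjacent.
Total - adjacent = 8! - (8-1)!×2 = 40320 - 10080 = 30240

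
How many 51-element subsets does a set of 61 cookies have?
C(61,51) = 61!/(51!×10!) = 90177170226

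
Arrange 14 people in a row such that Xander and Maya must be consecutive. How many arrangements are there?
Treat the 2 as one block: (14-2+1)! × 2! = 6227020800 × 2 = 12454041600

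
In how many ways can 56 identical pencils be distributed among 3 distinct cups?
C(56+3-1, 3-1) = C(58, 2) = 1653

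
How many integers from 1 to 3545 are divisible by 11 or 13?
⌊3545/11⌋ + ⌊3545/13⌋ - ⌊3545/143⌋ = 322 + 272 - 24 = 570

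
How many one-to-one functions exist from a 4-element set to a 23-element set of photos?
P(23,4) = 23!/(23-4)! = 212520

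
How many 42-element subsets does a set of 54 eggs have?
C(54,42) = 54!/(42!×12!) = 343006888770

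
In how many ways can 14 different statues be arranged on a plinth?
14! = 87178291200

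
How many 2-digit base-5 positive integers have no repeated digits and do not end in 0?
Last digit: 4 nonzero choices. First digit: 3 (nonzero, ≠last). Middle 0: P(3,0) = 1. Total = 12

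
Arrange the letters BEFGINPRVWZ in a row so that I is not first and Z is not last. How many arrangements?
By inclusion-exclusion: 11! - 2×(11-1)! + (11-2)! = 39916800 - 7257600 + 362880 = 33022080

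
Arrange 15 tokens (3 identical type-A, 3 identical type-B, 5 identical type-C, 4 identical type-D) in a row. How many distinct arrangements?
15! / (3! × 3! × 5! × 4!) = 12612600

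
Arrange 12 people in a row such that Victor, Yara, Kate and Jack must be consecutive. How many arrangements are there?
Treat the 4 as one block: (12-4+1)! × 4! = 362880 × 24 = 8709120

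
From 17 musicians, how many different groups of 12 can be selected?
C(17,12) = 17!/(12!×5!) = 6188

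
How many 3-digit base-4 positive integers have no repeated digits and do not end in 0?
Last digit: 3 nonzero choices. First digit: 2 (nonzero, ≠last). Middle 1: P(2,1) = 2. Total = 12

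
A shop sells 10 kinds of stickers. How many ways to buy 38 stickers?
C(38+10-1, 10-1) = C(47, 9) = 1362649145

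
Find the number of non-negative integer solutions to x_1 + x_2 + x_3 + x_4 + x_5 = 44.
C(44+5-1, 5-1) = C(48, 4) = 194580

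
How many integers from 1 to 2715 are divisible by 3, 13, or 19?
⌊2715/3⌋+⌊2715/13⌋+⌊2715/19⌋ - ⌊2715/39⌋-⌊2715/57⌋-⌊2715/247⌋ + ⌊2715/741⌋ = 905+208+142 - 69-47-10 + 3 = 1132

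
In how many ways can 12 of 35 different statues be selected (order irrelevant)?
C(35,12) = 35!/(12!×23!) = 834451800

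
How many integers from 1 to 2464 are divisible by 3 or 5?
⌊2464/3⌋ + ⌊2464/5⌋ - ⌊2464/15⌋ = 821 + 492 - 164 = 1149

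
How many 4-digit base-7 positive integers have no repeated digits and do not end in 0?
Last digit: 6 nonzero choices. First digit: 5 (nonzero, ≠last). Middle 2: P(5,2) = 20. Total = 600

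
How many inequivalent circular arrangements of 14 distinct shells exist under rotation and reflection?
(14-1)!/2 = 6227020800/2 = 3113510400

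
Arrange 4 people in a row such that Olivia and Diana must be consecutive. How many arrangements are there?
Treat the 2 as one block: (4-2+1)! × 2! = 6 × 2 = 12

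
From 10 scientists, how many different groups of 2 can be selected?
C(10,2) = 10!/(2!×8!) = 45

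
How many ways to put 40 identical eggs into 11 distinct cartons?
C(40+11-1, 11-1) = C(50, 10) = 10272278170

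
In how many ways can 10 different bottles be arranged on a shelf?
10! = 3628800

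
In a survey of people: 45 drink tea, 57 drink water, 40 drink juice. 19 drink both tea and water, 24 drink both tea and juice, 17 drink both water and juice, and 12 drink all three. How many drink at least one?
|A∪B∪C| = 45+57+40-19-24-17+12 = 94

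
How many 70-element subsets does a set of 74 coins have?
C(74,70) = 74!/(70!×4!) = 1150626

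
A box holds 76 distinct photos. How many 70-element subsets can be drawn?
C(76,70) = 76!/(70!×6!) = 218618940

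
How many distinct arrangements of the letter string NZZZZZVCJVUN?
12! / (1! × 2! × 2! × 1! × 5! × 1!) = 997920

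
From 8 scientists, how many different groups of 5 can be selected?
C(8,5) = 8!/(5!×3!) = 56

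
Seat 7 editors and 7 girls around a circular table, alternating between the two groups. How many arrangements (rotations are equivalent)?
Fix one of the editors: (7-1)! ways for the remaining editors, × 7! ways for the girls = 720 × 5040 = 3628800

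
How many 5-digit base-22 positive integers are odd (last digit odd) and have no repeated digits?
Last∈{1,3,5,7,9,11,13,15,17,19,21}. Last=0: 0. Last nonzero: 11×20×P(20,3) = 1504800. Total = 1504800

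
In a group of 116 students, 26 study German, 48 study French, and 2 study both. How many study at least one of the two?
|A∪B| = |A| + |B| - |A∩B| = 26 + 48 - 2 = 72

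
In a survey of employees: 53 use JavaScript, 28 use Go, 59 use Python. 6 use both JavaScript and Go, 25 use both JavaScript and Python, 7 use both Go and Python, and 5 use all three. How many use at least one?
|A∪B∪C| = 53+28+59-6-25-7+5 = 107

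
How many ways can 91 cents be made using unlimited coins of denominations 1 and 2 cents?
Coefficient of x^91 in 1/(1-x^1) · 1/(1-x^2). Use j coins of 2 for j = 0..⌊91/2⌋ = 45, the rest in 1s: 45 + 1 = 46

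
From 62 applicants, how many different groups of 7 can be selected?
C(62,7) = 62!/(7!×55!) = 491796152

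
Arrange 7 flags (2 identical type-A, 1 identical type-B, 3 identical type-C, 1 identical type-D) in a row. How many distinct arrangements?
7! / (2! × 1! × 3! × 1!) = 420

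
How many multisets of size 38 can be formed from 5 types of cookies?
C(38+5-1, 5-1) = C(42, 4) = 111930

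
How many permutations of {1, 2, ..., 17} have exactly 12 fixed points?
Choose the 12 fixed points C(17,12) = 6188, derange the rest: !5 = Σ_{j=0}^{5} (-1)^j·5!/j! = 120 - 120 + 60 - 20 + 5 - 1 = 44. Product = 6188 × 44 = 272272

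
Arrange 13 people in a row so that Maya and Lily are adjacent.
Treat as block: (13-1)! × 2! = 479001600 × 2 = 958003200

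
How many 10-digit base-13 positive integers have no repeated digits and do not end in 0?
Last digit: 12 nonzero choices. First digit: 11 (nonzero, ≠last). Middle 8: P(11,8) = 6652800. Total = 878169600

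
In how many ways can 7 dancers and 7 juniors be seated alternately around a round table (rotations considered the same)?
Fix one of the dancers: (7-1)! ways for the remaining dancers, × 7! ways for the juniors = 720 × 5040 = 3628800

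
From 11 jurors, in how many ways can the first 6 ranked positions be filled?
P(11,6) = 11!/(11-6)! = 332640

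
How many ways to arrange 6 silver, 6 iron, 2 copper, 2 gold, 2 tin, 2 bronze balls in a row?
20! / (6! × 6! × 2! × 2! × 2! × 2!) = 293318625600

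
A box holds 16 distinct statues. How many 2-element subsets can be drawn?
C(16,2) = 16!/(2!×14!) = 120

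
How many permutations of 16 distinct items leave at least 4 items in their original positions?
Exactly j fixed points: C(16,j)·!(16-j); sum over j ≥ 4 (derangement numbers via !m = (m-1)·(!(m-1) + !(m-2)): !0..!12 = 1, 0, 1, 2, 9, 44, 265, 1854, 14833, 133496, 1334961, 14684570, 176214841). Σ_{j=4}^{16} C(16,j)·!(16-j) = C(16,4)·!12 + C(16,5)·!11 + C(16,6)·!10 + C(16,7)·!9 + C(16,8)·!8 + C(16,9)·!7 + C(16,10)·!6 + C(16,11)·!5 + C(16,12)·!4 + C(16,13)·!3 + C(16,14)·!2 + C(16,15)·!1 + C(16,16)·!0 = 1820·176214841 + 4368·14684570 + 8008·1334961 + 11440·133496 + 12870·14833 + 11440·1854 + 8008·265 + 4368·44 + 1820·9 + 560·2 + 120·1 + 16·0 + 1·1 = 397285216711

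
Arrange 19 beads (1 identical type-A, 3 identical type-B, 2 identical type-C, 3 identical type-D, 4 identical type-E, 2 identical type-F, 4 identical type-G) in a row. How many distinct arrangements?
19! / (1! × 3! × 2! × 3! × 4! × 2! × 4!) = 1466593128000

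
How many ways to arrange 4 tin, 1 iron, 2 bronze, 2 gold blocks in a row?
9! / (4! × 1! × 2! × 2!) = 3780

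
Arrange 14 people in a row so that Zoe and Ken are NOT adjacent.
Total - adjacent = 14! - (14-1)!×2 = 87178291200 - 12454041600 = 74724249600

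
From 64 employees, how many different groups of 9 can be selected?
C(64,9) = 64!/(9!×55!) = 27540584512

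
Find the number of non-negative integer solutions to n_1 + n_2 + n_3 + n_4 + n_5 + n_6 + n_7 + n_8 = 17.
C(17+8-1, 8-1) = C(24, 7) = 346104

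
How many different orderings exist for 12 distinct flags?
12! = 479001600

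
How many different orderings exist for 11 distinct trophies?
11! = 39916800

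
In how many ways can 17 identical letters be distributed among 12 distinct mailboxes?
C(17+12-1, 12-1) = C(28, 11) = 21474180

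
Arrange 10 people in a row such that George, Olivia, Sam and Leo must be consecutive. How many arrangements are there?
Treat the 4 as one block: (10-4+1)! × 4! = 5040 × 24 = 120960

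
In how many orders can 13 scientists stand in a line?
13! = 6227020800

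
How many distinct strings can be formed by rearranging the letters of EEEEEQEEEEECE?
13! / (1! × 1! × 11!) = 156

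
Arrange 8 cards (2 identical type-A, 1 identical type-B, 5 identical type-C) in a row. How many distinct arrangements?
8! / (2! × 1! × 5!) = 168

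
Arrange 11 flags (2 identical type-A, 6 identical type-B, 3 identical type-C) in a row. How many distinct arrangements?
11! / (2! × 6! × 3!) = 4620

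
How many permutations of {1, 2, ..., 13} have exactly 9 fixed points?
Choose the 9 fixed points C(13,9) = 715, derange the rest: !4 = Σ_{j=0}^{4} (-1)^j·4!/j! = 24 - 24 + 12 - 4 + 1 = 9. Product = 715 × 9 = 6435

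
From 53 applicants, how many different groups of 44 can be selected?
C(53,44) = 53!/(44!×9!) = 4431613550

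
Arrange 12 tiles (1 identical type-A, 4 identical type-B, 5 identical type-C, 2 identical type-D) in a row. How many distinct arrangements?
12! / (1! × 4! × 5! × 2!) = 83160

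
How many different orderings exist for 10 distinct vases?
10! = 3628800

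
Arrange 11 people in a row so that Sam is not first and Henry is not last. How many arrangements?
By inclusion-exclusion: 11! - 2×(11-1)! + (11-2)! = 39916800 - 7257600 + 362880 = 33022080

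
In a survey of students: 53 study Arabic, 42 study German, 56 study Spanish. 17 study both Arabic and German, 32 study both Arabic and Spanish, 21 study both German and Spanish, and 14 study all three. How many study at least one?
|A∪B∪C| = 53+42+56-17-32-21+14 = 95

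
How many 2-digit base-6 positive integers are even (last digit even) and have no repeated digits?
Last∈{0,2,4}. Last=0: 5. Last nonzero: 2×4×P(4,0) = 8. Total = 13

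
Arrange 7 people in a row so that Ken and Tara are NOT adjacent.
Total - adjacent = 7! - (7-1)!×2 = 5040 - 1440 = 3600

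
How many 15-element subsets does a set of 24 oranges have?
C(24,15) = 24!/(15!×9!) = 1307504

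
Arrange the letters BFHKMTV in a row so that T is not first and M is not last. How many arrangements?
By inclusion-exclusion: 7! - 2×(7-1)! + (7-2)! = 5040 - 1440 + 120 = 3720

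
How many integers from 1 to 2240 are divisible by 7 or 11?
⌊2240/7⌋ + ⌊2240/11⌋ - ⌊2240/77⌋ = 320 + 203 - 29 = 494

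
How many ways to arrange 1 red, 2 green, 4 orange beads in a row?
7! / (1! × 2! × 4!) = 105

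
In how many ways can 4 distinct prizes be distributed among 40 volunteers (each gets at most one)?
P(40,4) = 40!/(40-4)! = 2193360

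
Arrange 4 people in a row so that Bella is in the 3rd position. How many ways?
Fix one position: (4-1)! = 6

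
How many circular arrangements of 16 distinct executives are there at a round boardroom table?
Circular: fix one position, arrange the rest. (16-1)! = 1307674368000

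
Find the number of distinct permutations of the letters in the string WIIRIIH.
7! / (1! × 1! × 4! × 1!) = 210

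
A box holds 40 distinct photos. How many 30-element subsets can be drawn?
C(40,30) = 40!/(30!×10!) = 847660528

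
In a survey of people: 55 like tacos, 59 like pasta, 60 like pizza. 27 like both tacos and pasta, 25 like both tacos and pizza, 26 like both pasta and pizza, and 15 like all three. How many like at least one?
|A∪B∪C| = 55+59+60-27-25-26+15 = 111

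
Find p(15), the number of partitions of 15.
Pentagonal recurrence p(n) = p(n-1) + p(n-2) - p(n-5) - p(n-7) + p(n-12) + p(n-15) - ... gives p(0..14) = 1, 1, 2, 3, 5, 7, 11, 15, 22, 30, 42, 56, 77, 101, 135. p(15) = p(14) + p(13) - p(10) - p(8) + p(3) + p(0) = 135 + 101 - 42 - 22 + 3 + 1 = 176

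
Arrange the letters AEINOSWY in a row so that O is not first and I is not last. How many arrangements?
By inclusion-exclusion: 8! - 2×(8-1)! + (8-2)! = 40320 - 10080 + 720 = 30960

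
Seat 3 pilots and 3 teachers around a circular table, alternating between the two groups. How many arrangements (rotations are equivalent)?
Fix one of the pilots: (3-1)! ways for the remaining pilots, × 3! ways for the teachers = 2 × 6 = 12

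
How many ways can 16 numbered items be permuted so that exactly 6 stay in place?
Choose the 6 fixed points C(16,6) = 8008, derange the rest: !10 = Σ_{j=0}^{10} (-1)^j·10!/j! = 3628800 - 3628800 + 1814400 - 604800 + 151200 - 30240 + 5040 - 720 + 90 - 10 + 1 = 1334961. Product = 8008 × 1334961 = 10690367688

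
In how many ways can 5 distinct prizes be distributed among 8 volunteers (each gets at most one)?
P(8,5) = 8!/(8-5)! = 6720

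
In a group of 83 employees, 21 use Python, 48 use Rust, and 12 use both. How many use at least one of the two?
|A∪B| = |A| + |B| - |A∩B| = 21 + 48 - 12 = 57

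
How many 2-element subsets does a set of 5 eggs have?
C(5,2) = 5!/(2!×3!) = 10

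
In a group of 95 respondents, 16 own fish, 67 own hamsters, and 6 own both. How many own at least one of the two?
|A∪B| = |A| + |B| - |A∩B| = 16 + 67 - 6 = 77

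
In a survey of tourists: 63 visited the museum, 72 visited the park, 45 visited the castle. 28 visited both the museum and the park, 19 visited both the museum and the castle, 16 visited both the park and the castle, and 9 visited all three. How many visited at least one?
|A∪B∪C| = 63+72+45-28-19-16+9 = 126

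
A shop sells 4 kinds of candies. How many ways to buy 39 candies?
C(39+4-1, 4-1) = C(42, 3) = 11480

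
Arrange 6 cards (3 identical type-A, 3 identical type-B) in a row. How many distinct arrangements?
6! / (3! × 3!) = 20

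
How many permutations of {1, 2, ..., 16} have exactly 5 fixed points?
Choose the 5 fixed points C(16,5) = 4368, derange the rest: !11 = Σ_{j=0}^{11} (-1)^j·11!/j! = 39916800 - 39916800 + 19958400 - 6652800 + 1663200 - 332640 + 55440 - 7920 + 990 - 110 + 11 - 1 = 14684570. Product = 4368 × 14684570 = 64142201760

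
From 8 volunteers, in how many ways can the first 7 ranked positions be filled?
P(8,7) = 8!/(8-7)! = 40320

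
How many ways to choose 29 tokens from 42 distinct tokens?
C(42,29) = 42!/(29!×13!) = 25518731280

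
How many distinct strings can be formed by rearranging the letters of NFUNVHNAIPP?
11! / (1! × 1! × 1! × 1! × 2! × 1! × 1! × 3!) = 3326400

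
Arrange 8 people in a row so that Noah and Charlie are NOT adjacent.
Total - adjacent = 8! - (8-1)!×2 = 40320 - 10080 = 30240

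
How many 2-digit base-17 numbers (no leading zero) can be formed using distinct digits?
First digit: 16 choices (nonzero). Then descending: 16 × 16 = 256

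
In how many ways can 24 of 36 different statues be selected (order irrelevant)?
C(36,24) = 36!/(24!×12!) = 1251677700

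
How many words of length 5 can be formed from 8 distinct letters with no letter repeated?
P(8,5) = 8!/(8-5)! = 6720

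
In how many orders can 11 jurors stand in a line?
11! = 39916800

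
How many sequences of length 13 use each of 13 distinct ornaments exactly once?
13! = 6227020800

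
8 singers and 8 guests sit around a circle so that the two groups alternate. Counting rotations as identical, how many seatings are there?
Fix one of the singers: (8-1)! ways for the remaining singers, × 8! ways for the guests = 5040 × 40320 = 203212800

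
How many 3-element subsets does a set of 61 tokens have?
C(61,3) = 61!/(3!×58!) = 35990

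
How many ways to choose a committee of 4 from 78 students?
C(78,4) = 78!/(4!×74!) = 1426425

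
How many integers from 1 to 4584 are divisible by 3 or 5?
⌊4584/3⌋ + ⌊4584/5⌋ - ⌊4584/15⌋ = 1528 + 916 - 305 = 2139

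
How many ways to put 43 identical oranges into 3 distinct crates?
C(43+3-1, 3-1) = C(45, 2) = 990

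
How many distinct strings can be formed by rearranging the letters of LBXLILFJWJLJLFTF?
16! / (5! × 1! × 1! × 1! × 3! × 3! × 1! × 1!) = 4843238400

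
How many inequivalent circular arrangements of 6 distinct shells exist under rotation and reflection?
(6-1)!/2 = 120/2 = 60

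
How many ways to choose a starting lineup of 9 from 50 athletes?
C(50,9) = 50!/(9!×41!) = 2505433700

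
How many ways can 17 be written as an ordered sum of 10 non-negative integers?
C(17+10-1, 10-1) = C(26, 9) = 3124550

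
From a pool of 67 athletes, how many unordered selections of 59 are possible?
C(67,59) = 67!/(59!×8!) = 6522361560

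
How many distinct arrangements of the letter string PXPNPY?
6! / (1! × 1! × 1! × 3!) = 120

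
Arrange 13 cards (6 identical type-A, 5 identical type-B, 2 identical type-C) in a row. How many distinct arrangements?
13! / (6! × 5! × 2!) = 36036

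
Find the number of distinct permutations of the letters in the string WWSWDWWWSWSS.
12! / (7! × 1! × 4!) = 3960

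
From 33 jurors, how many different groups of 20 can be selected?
C(33,20) = 33!/(20!×13!) = 573166440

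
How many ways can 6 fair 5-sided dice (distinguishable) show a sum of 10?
Coefficient of x^10 in (x + x² + ... + x^5)^6. By inclusion-exclusion on dice exceeding 5: Σ_j (-1)^j C(6,j)·C(10-1-5j, 5) = C(6,0)·C(9,5) = 1·126 = 126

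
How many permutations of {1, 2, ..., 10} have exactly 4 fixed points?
Choose the 4 fixed points C(10,4) = 210, derange the rest: !6 = Σ_{j=0}^{6} (-1)^j·6!/j! = 720 - 720 + 360 - 120 + 30 - 6 + 1 = 265. Product = 210 × 265 = 55650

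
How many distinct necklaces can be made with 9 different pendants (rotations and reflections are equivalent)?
(9-1)!/2 = 40320/2 = 20160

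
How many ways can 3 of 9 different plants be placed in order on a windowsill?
P(9,3) = 9!/(9-3)! = 504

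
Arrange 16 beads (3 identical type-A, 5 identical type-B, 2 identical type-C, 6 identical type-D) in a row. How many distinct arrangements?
16! / (3! × 5! × 2! × 6!) = 20180160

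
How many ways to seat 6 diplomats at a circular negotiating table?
Circular: fix one position, arrange the rest. (6-1)! = 120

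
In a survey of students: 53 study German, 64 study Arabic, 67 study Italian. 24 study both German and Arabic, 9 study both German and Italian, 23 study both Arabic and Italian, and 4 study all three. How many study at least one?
|A∪B∪C| = 53+64+67-24-9-23+4 = 132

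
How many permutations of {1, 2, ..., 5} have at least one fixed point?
Complement of the derangements. !5 = Σ_{j=0}^{5} (-1)^j·5!/j! = 120 - 120 + 60 - 20 + 5 - 1 = 44. 5! - !5 = 120 - 44 = 76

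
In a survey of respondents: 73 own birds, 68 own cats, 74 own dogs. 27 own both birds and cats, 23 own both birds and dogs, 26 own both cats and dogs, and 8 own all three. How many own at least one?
|A∪B∪C| = 73+68+74-27-23-26+8 = 147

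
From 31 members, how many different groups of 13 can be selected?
C(31,13) = 31!/(13!×18!) = 206253075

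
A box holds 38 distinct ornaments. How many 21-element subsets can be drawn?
C(38,21) = 38!/(21!×17!) = 28781143380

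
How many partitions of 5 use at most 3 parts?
By conjugation, equals partitions of 5 into parts ≤ 3. Let r_j(i) = number of partitions of i into parts ≤ j, for i = 0..5. r_1(i) = 1 for all i; r_j(i) = r_{j-1}(i) + r_j(i-j). Rows j = 2..3: ≤2: 1 1 2 2 3 3; ≤3: 1 1 2 3 4 5. r_3(5) = 5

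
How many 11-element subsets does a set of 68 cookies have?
C(68,11) = 68!/(11!×57!) = 1533058025824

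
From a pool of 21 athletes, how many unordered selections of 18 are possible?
C(21,18) = 21!/(18!×3!) = 1330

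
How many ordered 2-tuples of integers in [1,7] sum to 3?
Coefficient of x^3 in (x + x² + ... + x^7)^2. By inclusion-exclusion on dice exceeding 7: Σ_j (-1)^j C(2,j)·C(3-1-7j, 1) = C(2,0)·C(2,1) = 1·2 = 2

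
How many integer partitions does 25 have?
Pentagonal recurrence p(n) = p(n-1) + p(n-2) - p(n-5) - p(n-7) + p(n-12) + p(n-15) - ... gives p(0..24) = 1, 1, 2, 3, 5, 7, 11, 15, 22, 30, 42, 56, 77, 101, 135, 176, 231, 297, 385, 490, 627, 792, 1002, 1255, 1575. p(25) = p(24) + p(23) - p(20) - p(18) + p(13) + p(10) - p(3) = 1575 + 1255 - 627 - 385 + 101 + 42 - 3 = 1958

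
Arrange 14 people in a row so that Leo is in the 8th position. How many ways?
Fix one position: (14-1)! = 6227020800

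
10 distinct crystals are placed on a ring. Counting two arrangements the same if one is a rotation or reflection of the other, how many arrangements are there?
(10-1)!/2 = 362880/2 = 181440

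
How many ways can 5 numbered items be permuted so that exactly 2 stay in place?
Choose the 2 fixed points C(5,2) = 10, derange the rest: !3 = Σ_{j=0}^{3} (-1)^j·3!/j! = 6 - 6 + 3 - 1 = 2. Product = 10 × 2 = 20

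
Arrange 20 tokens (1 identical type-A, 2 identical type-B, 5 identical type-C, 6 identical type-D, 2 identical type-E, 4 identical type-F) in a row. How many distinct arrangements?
20! / (1! × 2! × 5! × 6! × 2! × 4!) = 293318625600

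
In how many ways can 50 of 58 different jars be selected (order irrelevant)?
C(58,50) = 58!/(50!×8!) = 1916797311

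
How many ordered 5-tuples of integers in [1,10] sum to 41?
Coefficient of x^41 in (x + x² + ... + x^10)^5. By inclusion-exclusion on dice exceeding 10: Σ_j (-1)^j C(5,j)·C(41-1-10j, 4) = C(5,0)·C(40,4) - C(5,1)·C(30,4) + C(5,2)·C(20,4) - C(5,3)·C(10,4) = 1·91390 - 5·27405 + 10·4845 - 10·210 = 715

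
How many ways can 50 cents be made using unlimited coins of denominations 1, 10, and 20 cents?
Coefficient of x^50 in 1/(1-x^1) · 1/(1-x^10) · 1/(1-x^20). Case on j = number of 20-cent coins (j = 0..2); remainder r = 50 - 20j is made from {1,10} in ⌊r/10⌋+1 ways. r = 50, 30, 10 → 6 + 4 + 2 = 12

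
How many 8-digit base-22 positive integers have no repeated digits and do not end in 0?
Last digit: 21 nonzero choices. First digit: 20 (nonzero, ≠last). Middle 6: P(20,6) = 27907200. Total = 11721024000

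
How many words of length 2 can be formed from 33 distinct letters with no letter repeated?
P(33,2) = 33!/(33-2)! = 1056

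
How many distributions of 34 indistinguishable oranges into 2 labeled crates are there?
C(34+2-1, 2-1) = C(35, 1) = 35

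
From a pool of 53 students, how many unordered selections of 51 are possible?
C(53,51) = 53!/(51!×2!) = 1378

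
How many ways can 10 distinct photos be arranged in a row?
10! = 3628800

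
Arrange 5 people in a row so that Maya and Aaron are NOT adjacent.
Total - adjacent = 5! - (5-1)!×2 = 120 - 48 = 72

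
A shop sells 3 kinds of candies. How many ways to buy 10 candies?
C(10+3-1, 3-1) = C(12, 2) = 66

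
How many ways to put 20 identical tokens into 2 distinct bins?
C(20+2-1, 2-1) = C(21, 1) = 21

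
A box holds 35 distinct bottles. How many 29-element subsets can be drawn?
C(35,29) = 35!/(29!×6!) = 1623160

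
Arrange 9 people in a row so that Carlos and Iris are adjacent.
Treat as block: (9-1)! × 2! = 40320 × 2 = 80640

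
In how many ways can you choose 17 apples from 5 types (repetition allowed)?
C(17+5-1, 5-1) = C(21, 4) = 5985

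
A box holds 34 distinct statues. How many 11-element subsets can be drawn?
C(34,11) = 34!/(11!×23!) = 286097760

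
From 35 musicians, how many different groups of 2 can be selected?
C(35,2) = 35!/(2!×33!) = 595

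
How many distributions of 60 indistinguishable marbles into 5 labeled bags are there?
C(60+5-1, 5-1) = C(64, 4) = 635376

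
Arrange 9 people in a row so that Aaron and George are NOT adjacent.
Total - adjacent = 9! - (9-1)!×2 = 362880 - 80640 = 282240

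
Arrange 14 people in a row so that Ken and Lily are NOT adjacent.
Total - adjacent = 14! - (14-1)!×2 = 87178291200 - 12454041600 = 74724249600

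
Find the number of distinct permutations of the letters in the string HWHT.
4! / (1! × 1! × 2!) = 12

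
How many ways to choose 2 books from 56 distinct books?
C(56,2) = 56!/(2!×54!) = 1540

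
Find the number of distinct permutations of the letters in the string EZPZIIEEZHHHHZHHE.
17! / (2! × 4! × 6! × 1! × 4!) = 428828400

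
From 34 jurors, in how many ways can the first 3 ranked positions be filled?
P(34,3) = 34!/(34-3)! = 35904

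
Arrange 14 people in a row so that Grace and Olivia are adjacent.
Treat as block: (14-1)! × 2! = 6227020800 × 2 = 12454041600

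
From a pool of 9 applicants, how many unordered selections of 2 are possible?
C(9,2) = 9!/(2!×7!) = 36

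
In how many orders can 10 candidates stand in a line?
10! = 3628800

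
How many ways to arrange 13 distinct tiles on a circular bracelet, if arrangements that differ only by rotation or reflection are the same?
(13-1)!/2 = 479001600/2 = 239500800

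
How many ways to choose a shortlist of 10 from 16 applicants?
C(16,10) = 16!/(10!×6!) = 8008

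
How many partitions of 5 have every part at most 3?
Let r_j(i) = number of partitions of i into parts ≤ j, for i = 0..5. r_1(i) = 1 for all i; r_j(i) = r_{j-1}(i) + r_j(i-j). Rows j = 2..3: ≤2: 1 1 2 2 3 3; ≤3: 1 1 2 3 4 5. r_3(5) = 5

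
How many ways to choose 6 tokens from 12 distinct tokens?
C(12,6) = 12!/(6!×6!) = 924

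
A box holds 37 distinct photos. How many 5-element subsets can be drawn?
C(37,5) = 37!/(5!×32!) = 435897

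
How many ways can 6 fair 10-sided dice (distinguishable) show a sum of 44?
Coefficient of x^44 in (x + x² + ... + x^10)^6. By inclusion-exclusion on dice exceeding 10: Σ_j (-1)^j C(6,j)·C(44-1-10j, 5) = C(6,0)·C(43,5) - C(6,1)·C(33,5) + C(6,2)·C(23,5) - C(6,3)·C(13,5) = 1·962598 - 6·237336 + 15·33649 - 20·1287 = 17577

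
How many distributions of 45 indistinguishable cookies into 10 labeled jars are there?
C(45+10-1, 10-1) = C(54, 9) = 5317936260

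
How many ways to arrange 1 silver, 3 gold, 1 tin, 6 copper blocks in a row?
11! / (1! × 3! × 1! × 6!) = 9240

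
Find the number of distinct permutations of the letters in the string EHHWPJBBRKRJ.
12! / (1! × 2! × 2! × 1! × 2! × 1! × 2! × 1!) = 29937600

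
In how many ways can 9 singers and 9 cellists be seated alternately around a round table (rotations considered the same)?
Fix one of the singers: (9-1)! ways for the remaining singers, × 9! ways for the cellists = 40320 × 362880 = 14631321600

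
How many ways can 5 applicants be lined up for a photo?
5! = 120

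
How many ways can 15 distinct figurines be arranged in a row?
15! = 1307674368000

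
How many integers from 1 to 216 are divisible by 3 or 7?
⌊216/3⌋ + ⌊216/7⌋ - ⌊216/21⌋ = 72 + 30 - 10 = 92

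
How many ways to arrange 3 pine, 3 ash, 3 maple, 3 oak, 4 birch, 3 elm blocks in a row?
19! / (3! × 3! × 3! × 3! × 4! × 3!) = 651819168000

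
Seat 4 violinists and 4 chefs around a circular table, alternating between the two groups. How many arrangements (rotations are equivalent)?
Fix one of the violinists: (4-1)! ways for the remaining violinists, × 4! ways for the chefs = 6 × 24 = 144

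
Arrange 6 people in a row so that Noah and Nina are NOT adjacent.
Total - adjacent = 6! - (6-1)!×2 = 720 - 240 = 480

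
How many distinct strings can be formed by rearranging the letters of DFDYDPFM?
8! / (1! × 1! × 2! × 1! × 3!) = 3360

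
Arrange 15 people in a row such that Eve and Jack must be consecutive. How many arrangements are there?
Treat the 2 as one block: (15-2+1)! × 2! = 87178291200 × 2 = 174356582400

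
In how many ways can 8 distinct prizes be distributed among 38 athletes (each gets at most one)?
P(38,8) = 38!/(38-8)! = 1971788797440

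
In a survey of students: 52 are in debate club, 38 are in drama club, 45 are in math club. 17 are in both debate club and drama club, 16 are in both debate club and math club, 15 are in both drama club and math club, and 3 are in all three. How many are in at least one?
|A∪B∪C| = 52+38+45-17-16-15+3 = 90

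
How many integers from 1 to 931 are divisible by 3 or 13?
⌊931/3⌋ + ⌊931/13⌋ - ⌊931/39⌋ = 310 + 71 - 23 = 358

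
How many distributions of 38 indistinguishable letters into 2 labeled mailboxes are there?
C(38+2-1, 2-1) = C(39, 1) = 39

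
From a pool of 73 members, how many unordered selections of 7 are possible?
C(73,7) = 73!/(7!×66!) = 1629348612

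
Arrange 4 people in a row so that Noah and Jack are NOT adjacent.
Total - adjacent = 4! - (4-1)!×2 = 24 - 12 = 12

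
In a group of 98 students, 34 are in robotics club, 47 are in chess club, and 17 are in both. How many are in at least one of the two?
|A∪B| = |A| + |B| - |A∩B| = 34 + 47 - 17 = 64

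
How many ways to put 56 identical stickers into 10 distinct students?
C(56+10-1, 10-1) = C(65, 9) = 31966749880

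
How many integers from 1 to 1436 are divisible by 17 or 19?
⌊1436/17⌋ + ⌊1436/19⌋ - ⌊1436/323⌋ = 84 + 75 - 4 = 155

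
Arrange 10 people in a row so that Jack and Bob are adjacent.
Treat as block: (10-1)! × 2! = 362880 × 2 = 725760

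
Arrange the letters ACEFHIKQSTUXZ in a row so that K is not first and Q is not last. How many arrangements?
By inclusion-exclusion: 13! - 2×(13-1)! + (13-2)! = 6227020800 - 958003200 + 39916800 = 5308934400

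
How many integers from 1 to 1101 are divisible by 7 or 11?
⌊1101/7⌋ + ⌊1101/11⌋ - ⌊1101/77⌋ = 157 + 100 - 14 = 243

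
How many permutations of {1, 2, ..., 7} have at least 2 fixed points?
Exactly j fixed points: C(7,j)·!(7-j); sum over j ≥ 2 (derangement numbers via !m = (m-1)·(!(m-1) + !(m-2)): !0..!5 = 1, 0, 1, 2, 9, 44). Σ_{j=2}^{7} C(7,j)·!(7-j) = C(7,2)·!5 + C(7,3)·!4 + C(7,4)·!3 + C(7,5)·!2 + C(7,6)·!1 + C(7,7)·!0 = 21·44 + 35·9 + 35·2 + 21·1 + 7·0 + 1·1 = 1331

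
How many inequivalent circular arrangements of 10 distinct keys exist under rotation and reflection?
(10-1)!/2 = 362880/2 = 181440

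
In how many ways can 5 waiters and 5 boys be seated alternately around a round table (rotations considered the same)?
Fix one of the waiters: (5-1)! ways for the remaining waiters, × 5! ways for the boys = 24 × 120 = 2880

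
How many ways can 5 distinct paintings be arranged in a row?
5! = 120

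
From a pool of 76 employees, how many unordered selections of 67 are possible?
C(76,67) = 76!/(67!×9!) = 142466675900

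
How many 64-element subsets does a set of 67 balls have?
C(67,64) = 67!/(64!×3!) = 47905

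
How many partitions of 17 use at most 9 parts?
By conjugation, equals partitions of 17 into parts ≤ 9. Let r_j(i) = number of partitions of i into parts ≤ j, for i = 0..17. r_1(i) = 1 for all i; r_j(i) = r_{j-1}(i) + r_j(i-j). Rows j = 2..9: ≤2: 1 1 2 2 3 3 4 4 5 5 6 6 7 7 8 8 9 9; ≤3: 1 1 2 3 4 5 7 8 10 12 14 16 19 21 24 27 30 33; ≤4: 1 1 2 3 5 6 9 11 15 18 23 27 34 39 47 54 64 72; ≤5: 1 1 2 3 5 7 10 13 18 23 30 37 47 57 70 84 101 119; ≤6: 1 1 2 3 5 7 11 14 20 26 35 44 58 71 90 110 136 163; ≤7: 1 1 2 3 5 7 11 15 21 28 38 49 65 82 105 131 164 201; ≤8: 1 1 2 3 5 7 11 15 22 29 40 52 70 89 116 146 186 230; ≤9: 1 1 2 3 5 7 11 15 22 30 41 54 73 94 123 157 201 252. r_9(17) = 252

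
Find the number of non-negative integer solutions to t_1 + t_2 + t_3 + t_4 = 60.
C(60+4-1, 4-1) = C(63, 3) = 39711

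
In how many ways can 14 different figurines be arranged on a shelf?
14! = 87178291200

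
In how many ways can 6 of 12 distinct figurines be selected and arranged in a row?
P(12,6) = 12!/(12-6)! = 665280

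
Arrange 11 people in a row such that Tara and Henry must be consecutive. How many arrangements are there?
Treat the 2 as one block: (11-2+1)! × 2! = 3628800 × 2 = 7257600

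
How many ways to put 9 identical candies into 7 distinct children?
C(9+7-1, 7-1) = C(15, 6) = 5005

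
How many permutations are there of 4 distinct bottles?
4! = 24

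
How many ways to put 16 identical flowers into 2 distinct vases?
C(16+2-1, 2-1) = C(17, 1) = 17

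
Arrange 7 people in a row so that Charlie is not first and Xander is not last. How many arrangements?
By inclusion-exclusion: 7! - 2×(7-1)! + (7-2)! = 5040 - 1440 + 120 = 3720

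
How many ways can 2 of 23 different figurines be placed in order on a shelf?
P(23,2) = 23!/(23-2)! = 506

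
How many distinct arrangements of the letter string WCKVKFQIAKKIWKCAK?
17! / (2! × 6! × 2! × 1! × 1! × 1! × 2! × 2!) = 30875644800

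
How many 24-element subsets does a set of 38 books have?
C(38,24) = 38!/(24!×14!) = 9669554100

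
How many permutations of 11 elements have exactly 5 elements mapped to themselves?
Choose the 5 fixed points C(11,5) = 462, derange the rest: !6 = Σ_{j=0}^{6} (-1)^j·6!/j! = 720 - 720 + 360 - 120 + 30 - 6 + 1 = 265. Product = 462 × 265 = 122430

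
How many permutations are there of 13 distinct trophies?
13! = 6227020800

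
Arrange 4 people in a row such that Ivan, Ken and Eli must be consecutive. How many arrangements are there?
Treat the 3 as one block: (4-3+1)! × 3! = 2 × 6 = 12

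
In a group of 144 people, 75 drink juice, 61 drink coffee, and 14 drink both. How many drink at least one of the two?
|A∪B| = |A| + |B| - |A∩B| = 75 + 61 - 14 = 122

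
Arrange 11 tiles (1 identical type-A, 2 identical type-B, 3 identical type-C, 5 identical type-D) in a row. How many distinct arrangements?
11! / (1! × 2! × 3! × 5!) = 27720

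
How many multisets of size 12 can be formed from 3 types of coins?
C(12+3-1, 3-1) = C(14, 2) = 91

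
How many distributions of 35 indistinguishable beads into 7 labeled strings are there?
C(35+7-1, 7-1) = C(41, 6) = 4496388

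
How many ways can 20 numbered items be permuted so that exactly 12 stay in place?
Choose the 12 fixed points C(20,12) = 125970, derange the rest: !8 = Σ_{j=0}^{8} (-1)^j·8!/j! = 40320 - 40320 + 20160 - 6720 + 1680 - 336 + 56 - 8 + 1 = 14833. Product = 125970 × 14833 = 1868513010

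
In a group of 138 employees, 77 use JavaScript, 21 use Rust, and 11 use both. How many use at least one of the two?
|A∪B| = |A| + |B| - |A∩B| = 77 + 21 - 11 = 87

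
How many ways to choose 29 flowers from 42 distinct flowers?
C(42,29) = 42!/(29!×13!) = 25518731280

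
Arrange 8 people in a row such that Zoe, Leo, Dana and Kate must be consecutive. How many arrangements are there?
Treat the 4 as one block: (8-4+1)! × 4! = 120 × 24 = 2880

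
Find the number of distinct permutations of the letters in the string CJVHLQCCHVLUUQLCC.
17! / (1! × 3! × 2! × 2! × 2! × 5! × 2!) = 30875644800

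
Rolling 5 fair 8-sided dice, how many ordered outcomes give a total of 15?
Coefficient of x^15 in (x + x² + ... + x^8)^5. By inclusion-exclusion on dice exceeding 8: Σ_j (-1)^j C(5,j)·C(15-1-8j, 4) = C(5,0)·C(14,4) - C(5,1)·C(6,4) = 1·1001 - 5·15 = 926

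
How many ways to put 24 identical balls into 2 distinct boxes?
C(24+2-1, 2-1) = C(25, 1) = 25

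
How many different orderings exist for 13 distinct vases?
13! = 6227020800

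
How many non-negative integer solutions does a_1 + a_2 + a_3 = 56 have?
C(56+3-1, 3-1) = C(58, 2) = 1653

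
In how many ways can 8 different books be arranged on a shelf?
8! = 40320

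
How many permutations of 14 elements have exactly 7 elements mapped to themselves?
Choose the 7 fixed points C(14,7) = 3432, derange the rest: !7 = Σ_{j=0}^{7} (-1)^j·7!/j! = 5040 - 5040 + 2520 - 840 + 210 - 42 + 7 - 1 = 1854. Product = 3432 × 1854 = 6362928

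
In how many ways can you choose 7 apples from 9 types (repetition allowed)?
C(7+9-1, 9-1) = C(15, 8) = 6435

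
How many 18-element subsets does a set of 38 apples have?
C(38,18) = 38!/(18!×20!) = 33578000610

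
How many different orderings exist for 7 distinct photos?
7! = 5040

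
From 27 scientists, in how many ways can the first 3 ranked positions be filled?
P(27,3) = 27!/(27-3)! = 17550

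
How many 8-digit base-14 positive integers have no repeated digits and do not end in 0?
Last digit: 13 nonzero choices. First digit: 12 (nonzero, ≠last). Middle 6: P(12,6) = 665280. Total = 103783680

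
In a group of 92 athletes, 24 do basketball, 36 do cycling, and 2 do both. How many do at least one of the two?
|A∪B| = |A| + |B| - |A∩B| = 24 + 36 - 2 = 58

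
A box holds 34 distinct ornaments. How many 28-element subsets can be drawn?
C(34,28) = 34!/(28!×6!) = 1344904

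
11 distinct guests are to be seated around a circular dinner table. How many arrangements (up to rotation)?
Circular: fix one position, arrange the rest. (11-1)! = 3628800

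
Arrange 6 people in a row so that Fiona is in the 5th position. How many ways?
Fix one position: (6-1)! = 120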